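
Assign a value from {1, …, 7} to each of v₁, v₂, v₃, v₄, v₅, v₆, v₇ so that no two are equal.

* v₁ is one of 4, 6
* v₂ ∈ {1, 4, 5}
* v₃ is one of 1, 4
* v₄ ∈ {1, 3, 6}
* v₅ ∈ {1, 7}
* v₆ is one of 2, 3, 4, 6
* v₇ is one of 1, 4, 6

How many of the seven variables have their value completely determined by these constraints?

4

The 7 variables together cover exactly {1, 2, 3, 4, 5, 6, 7} — 7 values for 7 variables — and 2 appears only in v₆'s list, so v₆ = 2.
The 6 still-open variables together cover exactly {1, 3, 4, 5, 6, 7} — 6 values for 6 variables — and 3 appears only in v₄'s list, so v₄ = 3.
The 5 still-open variables together cover exactly {1, 4, 5, 6, 7} — 5 values for 5 variables — and 5 appears only in v₂'s list, so v₂ = 5.
Among the 4 still-open variables, 7 fits only v₅ (and all 4 values in {1, 4, 6, 7} must be used), so v₅ = 7.
Determined: v₂=5, v₄=3, v₅=7, v₆=2. The other variables each still have more than one consistent value. That makes 4.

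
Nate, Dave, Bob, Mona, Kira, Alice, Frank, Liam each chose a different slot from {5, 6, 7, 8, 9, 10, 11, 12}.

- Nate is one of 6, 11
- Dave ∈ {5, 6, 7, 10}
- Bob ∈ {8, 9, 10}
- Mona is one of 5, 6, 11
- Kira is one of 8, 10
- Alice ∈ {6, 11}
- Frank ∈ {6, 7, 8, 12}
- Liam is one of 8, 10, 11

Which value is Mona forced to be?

Among the 8 variables, 9 fits only Bob (and all 8 values in {5, 6, 7, 8, 9, 10, 11, 12} must be used), so Bob = 9.
Among the 7 still-open variables, 12 fits only Frank (and all 7 values in {5, 6, 7, 8, 10, 11, 12} must be used), so Frank = 12.
The 6 still-open variables draw from only 6 values {5, 6, 7, 8, 10, 11}, so each is used; only Dave can be 7, hence Dave = 7.
Among the 5 still-open variables, 5 fits only Mona (and all 5 values in {5, 6, 8, 10, 11} must be used), so Mona = 5.

5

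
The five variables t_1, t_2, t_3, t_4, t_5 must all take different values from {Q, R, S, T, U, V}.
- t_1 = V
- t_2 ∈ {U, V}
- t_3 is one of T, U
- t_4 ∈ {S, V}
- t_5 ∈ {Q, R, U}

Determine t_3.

t_1's domain is down to {V}, so t_1 = V. Remove V from t_2, t_4.
That leaves t_2 = U. Eliminate U elsewhere: t_3, t_5.
So t_3 = T.

T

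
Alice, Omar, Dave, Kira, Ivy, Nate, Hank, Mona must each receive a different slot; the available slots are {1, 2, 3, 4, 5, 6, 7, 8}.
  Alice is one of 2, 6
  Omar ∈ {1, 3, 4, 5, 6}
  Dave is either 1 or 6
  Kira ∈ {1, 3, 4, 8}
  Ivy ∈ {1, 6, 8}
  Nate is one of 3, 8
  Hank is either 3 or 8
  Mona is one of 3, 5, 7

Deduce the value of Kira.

4

The 8 variables together cover exactly {1, 2, 3, 4, 5, 6, 7, 8} — 8 values for 8 variables — and 2 appears only in Alice's list, so Alice = 2.
The 7 still-open variables together cover exactly {1, 3, 4, 5, 6, 7, 8} — 7 values for 7 variables — and 7 appears only in Mona's list, so Mona = 7.
The 6 still-open variables draw from only 6 values {1, 3, 4, 5, 6, 8}, so each is used; only Omar can be 5, hence Omar = 5.
The 5 still-open variables draw from only 5 values {1, 3, 4, 6, 8}, so each is used; only Kira can be 4, hence Kira = 4.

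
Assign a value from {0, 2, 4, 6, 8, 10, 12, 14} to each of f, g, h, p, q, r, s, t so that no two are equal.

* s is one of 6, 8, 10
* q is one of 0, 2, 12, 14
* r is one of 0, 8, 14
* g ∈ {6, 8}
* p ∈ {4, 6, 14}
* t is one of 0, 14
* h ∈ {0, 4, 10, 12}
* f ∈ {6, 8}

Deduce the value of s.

The 8 variables draw from only 8 values {0, 2, 4, 6, 8, 10, 12, 14}, so each is used; only q can be 2, hence q = 2.
The 7 still-open variables together cover exactly {0, 4, 6, 8, 10, 12, 14} — 7 values for 7 variables — and 12 appears only in h's list, so h = 12.
The 6 still-open variables together cover exactly {0, 4, 6, 8, 10, 14} — 6 values for 6 variables — and 4 appears only in p's list, so p = 4.
Among the 5 still-open variables, 10 fits only s (and all 5 values in {0, 6, 8, 10, 14} must be used), so s = 10.

10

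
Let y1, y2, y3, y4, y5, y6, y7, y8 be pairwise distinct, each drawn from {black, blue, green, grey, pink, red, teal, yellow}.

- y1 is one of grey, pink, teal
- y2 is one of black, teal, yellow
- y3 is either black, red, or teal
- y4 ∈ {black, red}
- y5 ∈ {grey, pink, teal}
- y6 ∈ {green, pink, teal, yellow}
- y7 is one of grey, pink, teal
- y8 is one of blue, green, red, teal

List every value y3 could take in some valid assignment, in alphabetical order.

The 8 variables together cover exactly {black, blue, green, grey, pink, red, teal, yellow} — 8 values for 8 variables — and blue appears only in y8's list, so y8 = blue.
The 7 still-open variables together cover exactly {black, green, grey, pink, red, teal, yellow} — 7 values for 7 variables — and green appears only in y6's list, so y6 = green.
The 6 still-open variables together cover exactly {black, grey, pink, red, teal, yellow} — 6 values for 6 variables — and yellow appears only in y2's list, so y2 = yellow.
y1, y5, y7 between them cover only {grey, pink, teal} — a naked triple. Remove those values from y3.
No further eliminations apply; y3 can still be any of black, red.

black, red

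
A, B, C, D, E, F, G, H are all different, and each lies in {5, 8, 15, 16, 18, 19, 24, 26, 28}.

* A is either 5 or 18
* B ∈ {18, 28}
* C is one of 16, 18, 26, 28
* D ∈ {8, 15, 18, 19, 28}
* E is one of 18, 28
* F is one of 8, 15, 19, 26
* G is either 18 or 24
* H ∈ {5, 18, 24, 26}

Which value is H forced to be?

B and E between them cover only {18, 28} — a naked pair. Remove those values from A, C, D, G, H.
A has just one choice, so A = 5. Eliminate 5 elsewhere: H.
G has just one choice, so G = 24. Remove 24 from H.
So H = 26.

26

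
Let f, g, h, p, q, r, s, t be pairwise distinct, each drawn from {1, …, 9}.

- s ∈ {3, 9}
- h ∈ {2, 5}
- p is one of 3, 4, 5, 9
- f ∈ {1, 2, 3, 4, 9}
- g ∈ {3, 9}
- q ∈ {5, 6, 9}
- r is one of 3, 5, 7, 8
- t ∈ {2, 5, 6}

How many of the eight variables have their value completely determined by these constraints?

2

g and s share exactly the 2 values {3, 9}; by pigeonhole those values go to them, so strike 3, 9 from f, p, q, r.
h, q, t between them cover only {2, 5, 6} — a naked triple. Remove those values from f, p, r.
p must be 4 (only option left). So f can't be 4.
f has just one choice, so f = 1.
Determined: f=1, p=4. The other variables each still have more than one consistent value. That makes 2.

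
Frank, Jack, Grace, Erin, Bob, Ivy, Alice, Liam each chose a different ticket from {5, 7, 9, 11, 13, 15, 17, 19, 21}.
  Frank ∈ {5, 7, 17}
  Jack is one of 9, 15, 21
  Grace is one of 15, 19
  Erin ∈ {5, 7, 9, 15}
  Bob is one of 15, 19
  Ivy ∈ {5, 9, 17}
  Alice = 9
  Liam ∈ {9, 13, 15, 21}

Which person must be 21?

Alice must be 9 (only option left). Strike 9 from Jack, Erin, Ivy, Liam.
Among the 7 still-open variables, 13 fits only Liam (and all 7 values in {5, 7, 13, 15, 17, 19, 21} must be used), so Liam = 13.
Among the 6 still-open variables, 21 fits only Jack (and all 6 values in {5, 7, 15, 17, 19, 21} must be used), so Jack = 21.

Jack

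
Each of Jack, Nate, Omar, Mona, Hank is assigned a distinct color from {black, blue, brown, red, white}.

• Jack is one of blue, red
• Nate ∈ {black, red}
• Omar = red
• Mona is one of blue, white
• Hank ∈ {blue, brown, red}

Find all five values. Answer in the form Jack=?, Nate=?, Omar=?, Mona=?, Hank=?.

Jack=blue, Nate=black, Omar=red, Mona=white, Hank=brown

Omar's domain is down to {red}, so Omar = red. Eliminate red elsewhere: Jack, Nate, Hank.
Jack has just one choice, so Jack = blue. So Mona, Hank can't be blue.
That leaves Nate = black.
Mona's domain is down to {white}, so Mona = white.
Hank must be brown (only option left).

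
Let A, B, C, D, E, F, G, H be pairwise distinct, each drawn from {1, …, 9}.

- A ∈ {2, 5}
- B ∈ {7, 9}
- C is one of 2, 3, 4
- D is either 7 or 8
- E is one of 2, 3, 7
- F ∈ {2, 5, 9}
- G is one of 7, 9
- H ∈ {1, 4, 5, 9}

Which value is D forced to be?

The 8 variables draw from only 8 values {1, 2, 3, 4, 5, 7, 8, 9}, so each is used; only H can be 1, hence H = 1.
Among the 7 still-open variables, 4 fits only C (and all 7 values in {2, 3, 4, 5, 7, 8, 9} must be used), so C = 4.
The 6 still-open variables together cover exactly {2, 3, 5, 7, 8, 9} — 6 values for 6 variables — and 3 appears only in E's list, so E = 3.
Among the 5 still-open variables, 8 fits only D (and all 5 values in {2, 5, 7, 8, 9} must be used), so D = 8.

8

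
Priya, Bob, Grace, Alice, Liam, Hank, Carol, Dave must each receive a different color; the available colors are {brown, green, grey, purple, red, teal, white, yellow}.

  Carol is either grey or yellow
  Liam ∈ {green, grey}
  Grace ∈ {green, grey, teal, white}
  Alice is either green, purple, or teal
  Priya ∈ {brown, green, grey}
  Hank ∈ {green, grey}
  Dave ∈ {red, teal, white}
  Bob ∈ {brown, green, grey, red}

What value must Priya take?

brown

The 8 variables together cover exactly {brown, green, grey, purple, red, teal, white, yellow} — 8 values for 8 variables — and purple appears only in Alice's list, so Alice = purple.
The 7 still-open variables together cover exactly {brown, green, grey, red, teal, white, yellow} — 7 values for 7 variables — and yellow appears only in Carol's list, so Carol = yellow.
The 2 variables Liam and Hank are confined to {green, grey}, which locks those values in; drop them from Priya, Bob, Grace.
So Priya = brown.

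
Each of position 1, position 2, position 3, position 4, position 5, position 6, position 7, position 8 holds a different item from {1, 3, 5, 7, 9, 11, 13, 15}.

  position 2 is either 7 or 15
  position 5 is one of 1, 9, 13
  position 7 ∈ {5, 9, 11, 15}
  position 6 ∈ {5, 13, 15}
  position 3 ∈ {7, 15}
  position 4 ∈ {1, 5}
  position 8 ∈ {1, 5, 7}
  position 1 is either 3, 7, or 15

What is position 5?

9

The 8 variables draw from only 8 values {1, 3, 5, 7, 9, 11, 13, 15}, so each is used; only position 1 can be 3, hence position 1 = 3.
The 7 still-open variables together cover exactly {1, 5, 7, 9, 11, 13, 15} — 7 values for 7 variables — and 11 appears only in position 7's list, so position 7 = 11.
Among the 6 still-open variables, 9 fits only position 5 (and all 6 values in {1, 5, 7, 9, 13, 15} must be used), so position 5 = 9.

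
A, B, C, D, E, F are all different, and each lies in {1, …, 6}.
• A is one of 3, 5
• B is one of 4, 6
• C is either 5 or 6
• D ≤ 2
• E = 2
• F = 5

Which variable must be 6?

E's domain is down to {2}, so E = 2. Eliminate 2 elsewhere: D.
That leaves F = 5. Remove 5 from A, C.
So 6 goes to C.

C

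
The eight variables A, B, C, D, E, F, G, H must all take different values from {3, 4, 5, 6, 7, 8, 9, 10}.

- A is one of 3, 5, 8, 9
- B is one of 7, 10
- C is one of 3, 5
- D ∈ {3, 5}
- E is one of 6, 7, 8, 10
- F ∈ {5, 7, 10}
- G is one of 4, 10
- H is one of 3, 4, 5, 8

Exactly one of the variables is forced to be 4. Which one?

G

Among the 8 variables, 6 fits only E (and all 8 values in {3, 4, 5, 6, 7, 8, 9, 10} must be used), so E = 6.
Among the 7 still-open variables, 9 fits only A (and all 7 values in {3, 4, 5, 7, 8, 9, 10} must be used), so A = 9.
Among the 6 still-open variables, 8 fits only H (and all 6 values in {3, 4, 5, 7, 8, 10} must be used), so H = 8.
Among the 5 still-open variables, 4 fits only G (and all 5 values in {3, 4, 5, 7, 10} must be used), so G = 4.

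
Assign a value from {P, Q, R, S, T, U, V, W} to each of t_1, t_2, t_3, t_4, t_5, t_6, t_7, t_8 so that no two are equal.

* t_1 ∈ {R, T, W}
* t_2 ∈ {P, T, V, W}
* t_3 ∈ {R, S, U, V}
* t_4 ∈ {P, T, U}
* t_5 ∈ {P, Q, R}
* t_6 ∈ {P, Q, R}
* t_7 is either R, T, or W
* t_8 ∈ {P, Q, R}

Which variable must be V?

Among the 8 variables, S fits only t_3 (and all 8 values in {P, Q, R, S, T, U, V, W} must be used), so t_3 = S.
The 7 still-open variables together cover exactly {P, Q, R, T, U, V, W} — 7 values for 7 variables — and U appears only in t_4's list, so t_4 = U.
The 6 still-open variables draw from only 6 values {P, Q, R, T, V, W}, so each is used; only t_2 can be V, hence t_2 = V.

t_2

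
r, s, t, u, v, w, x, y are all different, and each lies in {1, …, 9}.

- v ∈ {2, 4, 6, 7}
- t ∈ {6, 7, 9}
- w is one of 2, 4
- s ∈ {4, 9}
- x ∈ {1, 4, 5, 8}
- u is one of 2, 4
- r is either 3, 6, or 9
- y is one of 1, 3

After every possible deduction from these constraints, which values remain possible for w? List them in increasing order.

u and w between them cover only {2, 4} — a naked pair. Remove those values from s, v, x.
s must be 9 (only option left). Eliminate 9 elsewhere: r, t.
The 2 variables t and v are confined to {6, 7}, which locks those values in; drop them from r.
That leaves r = 3. Remove 3 from y.
That leaves y = 1. Strike 1 from x.
No further eliminations apply; w can still be any of 2, 4.

2, 4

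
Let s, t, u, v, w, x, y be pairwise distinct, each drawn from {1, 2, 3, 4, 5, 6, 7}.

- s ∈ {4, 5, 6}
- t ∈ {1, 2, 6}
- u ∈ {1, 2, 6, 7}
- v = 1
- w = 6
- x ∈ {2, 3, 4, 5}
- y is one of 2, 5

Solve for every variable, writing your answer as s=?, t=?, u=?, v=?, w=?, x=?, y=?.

s=4, t=2, u=7, v=1, w=6, x=3, y=5

v's domain is down to {1}, so v = 1. Remove 1 from t, u.
w has just one choice, so w = 6. Eliminate 6 elsewhere: s, t, u.
That leaves t = 2. Eliminate 2 elsewhere: u, x, y.
u's domain is down to {7}, so u = 7.
That leaves y = 5. So s, x can't be 5.
s must be 4 (only option left). Remove 4 from x.
That leaves x = 3.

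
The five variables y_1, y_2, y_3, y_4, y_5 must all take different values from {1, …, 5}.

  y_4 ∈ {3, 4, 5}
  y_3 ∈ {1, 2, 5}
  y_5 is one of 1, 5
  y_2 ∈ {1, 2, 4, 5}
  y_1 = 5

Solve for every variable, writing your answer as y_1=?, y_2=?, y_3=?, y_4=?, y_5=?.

y_1=5, y_2=4, y_3=2, y_4=3, y_5=1

y_1 has just one choice, so y_1 = 5. Remove 5 from y_2, y_3, y_4, y_5.
y_5 must be 1 (only option left). So y_2, y_3 can't be 1.
y_3 must be 2 (only option left). Eliminate 2 elsewhere: y_2.
That leaves y_2 = 4. Strike 4 from y_4.
y_4 has just one choice, so y_4 = 3.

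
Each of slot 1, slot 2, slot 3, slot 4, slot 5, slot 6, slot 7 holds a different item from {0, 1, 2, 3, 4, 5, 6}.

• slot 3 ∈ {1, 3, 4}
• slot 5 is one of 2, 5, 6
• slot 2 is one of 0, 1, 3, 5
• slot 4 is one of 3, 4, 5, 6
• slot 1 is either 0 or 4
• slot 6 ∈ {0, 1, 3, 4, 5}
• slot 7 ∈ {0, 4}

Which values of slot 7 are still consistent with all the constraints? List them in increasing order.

Among the 7 variables, 2 fits only slot 5 (and all 7 values in {0, 1, 2, 3, 4, 5, 6} must be used), so slot 5 = 2.
The 6 still-open variables draw from only 6 values {0, 1, 3, 4, 5, 6}, so each is used; only slot 4 can be 6, hence slot 4 = 6.
slot 1 and slot 7 share exactly the 2 values {0, 4}; by pigeonhole those values go to them, so strike 0, 4 from slot 2, slot 3, slot 6.
No further eliminations apply; slot 7 can still be any of 0, 4.

0, 4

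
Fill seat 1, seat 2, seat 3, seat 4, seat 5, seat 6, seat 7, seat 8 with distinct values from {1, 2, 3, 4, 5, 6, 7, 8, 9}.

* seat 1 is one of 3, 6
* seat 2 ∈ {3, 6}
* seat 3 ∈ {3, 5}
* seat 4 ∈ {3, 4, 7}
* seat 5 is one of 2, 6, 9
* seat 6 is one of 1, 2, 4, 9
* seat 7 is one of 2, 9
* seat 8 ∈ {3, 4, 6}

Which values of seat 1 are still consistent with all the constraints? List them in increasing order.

The 8 variables together cover exactly {1, 2, 3, 4, 5, 6, 7, 9} — 8 values for 8 variables — and 1 appears only in seat 6's list, so seat 6 = 1.
Among the 7 still-open variables, 5 fits only seat 3 (and all 7 values in {2, 3, 4, 5, 6, 7, 9} must be used), so seat 3 = 5.
Among the 6 still-open variables, 7 fits only seat 4 (and all 6 values in {2, 3, 4, 6, 7, 9} must be used), so seat 4 = 7.
The 5 still-open variables together cover exactly {2, 3, 4, 6, 9} — 5 values for 5 variables — and 4 appears only in seat 8's list, so seat 8 = 4.
The 2 variables seat 1 and seat 2 are confined to {3, 6}, which locks those values in; drop them from seat 5.
No further eliminations apply; seat 1 can still be any of 3, 6.

3, 6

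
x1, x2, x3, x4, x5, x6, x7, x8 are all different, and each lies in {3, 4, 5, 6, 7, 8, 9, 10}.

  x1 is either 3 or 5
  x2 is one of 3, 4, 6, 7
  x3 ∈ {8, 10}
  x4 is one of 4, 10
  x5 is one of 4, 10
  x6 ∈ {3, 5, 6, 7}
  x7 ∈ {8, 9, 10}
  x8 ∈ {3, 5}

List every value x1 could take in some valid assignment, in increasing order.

The 8 variables together cover exactly {3, 4, 5, 6, 7, 8, 9, 10} — 8 values for 8 variables — and 9 appears only in x7's list, so x7 = 9.
The 7 still-open variables together cover exactly {3, 4, 5, 6, 7, 8, 10} — 7 values for 7 variables — and 8 appears only in x3's list, so x3 = 8.
x1 and x8 share exactly the 2 values {3, 5}; by pigeonhole those values go to them, so strike 3, 5 from x2, x6.
x4 and x5 share exactly the 2 values {4, 10}; by pigeonhole those values go to them, so strike 4, 10 from x2.
No further eliminations apply; x1 can still be any of 3, 5.

3, 5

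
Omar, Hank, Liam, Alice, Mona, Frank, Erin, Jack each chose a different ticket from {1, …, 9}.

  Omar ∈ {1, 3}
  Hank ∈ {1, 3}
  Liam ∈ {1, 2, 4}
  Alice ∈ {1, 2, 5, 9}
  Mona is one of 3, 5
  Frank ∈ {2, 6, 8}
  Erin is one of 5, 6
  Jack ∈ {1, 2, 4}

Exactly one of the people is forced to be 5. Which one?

The 8 variables together cover exactly {1, 2, 3, 4, 5, 6, 8, 9} — 8 values for 8 variables — and 8 appears only in Frank's list, so Frank = 8.
Among the 7 still-open variables, 6 fits only Erin (and all 7 values in {1, 2, 3, 4, 5, 6, 9} must be used), so Erin = 6.
Among the 6 still-open variables, 9 fits only Alice (and all 6 values in {1, 2, 3, 4, 5, 9} must be used), so Alice = 9.
The 5 still-open variables together cover exactly {1, 2, 3, 4, 5} — 5 values for 5 variables — and 5 appears only in Mona's list, so Mona = 5.

Mona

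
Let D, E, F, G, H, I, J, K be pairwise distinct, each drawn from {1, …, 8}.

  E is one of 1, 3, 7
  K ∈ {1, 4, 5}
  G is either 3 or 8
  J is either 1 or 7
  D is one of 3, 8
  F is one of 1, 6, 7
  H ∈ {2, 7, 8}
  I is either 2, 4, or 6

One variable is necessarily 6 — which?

F

Among the 8 variables, 5 fits only K (and all 8 values in {1, 2, 3, 4, 5, 6, 7, 8} must be used), so K = 5.
Among the 7 still-open variables, 4 fits only I (and all 7 values in {1, 2, 3, 4, 6, 7, 8} must be used), so I = 4.
Among the 6 still-open variables, 2 fits only H (and all 6 values in {1, 2, 3, 6, 7, 8} must be used), so H = 2.
The 5 still-open variables draw from only 5 values {1, 3, 6, 7, 8}, so each is used; only F can be 6, hence F = 6.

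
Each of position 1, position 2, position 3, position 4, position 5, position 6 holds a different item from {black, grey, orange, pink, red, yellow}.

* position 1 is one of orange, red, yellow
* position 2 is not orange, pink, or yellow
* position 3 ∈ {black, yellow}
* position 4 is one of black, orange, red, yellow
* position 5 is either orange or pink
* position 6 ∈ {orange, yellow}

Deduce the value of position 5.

pink

The 6 variables draw from only 6 values {black, grey, orange, pink, red, yellow}, so each is used; only position 2 can be grey, hence position 2 = grey.
Among the 5 still-open variables, pink fits only position 5 (and all 5 values in {black, orange, pink, red, yellow} must be used), so position 5 = pink.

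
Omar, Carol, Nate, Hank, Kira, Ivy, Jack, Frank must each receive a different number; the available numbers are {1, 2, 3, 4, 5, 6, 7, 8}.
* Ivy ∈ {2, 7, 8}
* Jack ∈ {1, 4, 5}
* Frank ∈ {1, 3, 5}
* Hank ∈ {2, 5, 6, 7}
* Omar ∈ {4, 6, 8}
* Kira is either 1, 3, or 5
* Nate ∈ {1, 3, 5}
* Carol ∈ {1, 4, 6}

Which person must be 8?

The 3 variables Nate, Kira, Frank are confined to {1, 3, 5}, which locks those values in; drop them from Carol, Hank, Jack.
Jack must be 4 (only option left). Eliminate 4 elsewhere: Omar, Carol.
That leaves Carol = 6. Eliminate 6 elsewhere: Omar, Hank.
So 8 goes to Omar.

Omar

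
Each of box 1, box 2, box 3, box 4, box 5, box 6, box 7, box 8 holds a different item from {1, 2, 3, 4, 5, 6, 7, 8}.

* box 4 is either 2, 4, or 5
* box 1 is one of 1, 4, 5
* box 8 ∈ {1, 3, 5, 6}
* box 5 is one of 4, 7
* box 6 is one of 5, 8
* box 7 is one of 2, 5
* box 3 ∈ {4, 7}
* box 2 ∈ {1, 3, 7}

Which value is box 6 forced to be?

8

Among the 8 variables, 6 fits only box 8 (and all 8 values in {1, 2, 3, 4, 5, 6, 7, 8} must be used), so box 8 = 6.
The 7 still-open variables together cover exactly {1, 2, 3, 4, 5, 7, 8} — 7 values for 7 variables — and 3 appears only in box 2's list, so box 2 = 3.
Among the 6 still-open variables, 1 fits only box 1 (and all 6 values in {1, 2, 4, 5, 7, 8} must be used), so box 1 = 1.
The 5 still-open variables together cover exactly {2, 4, 5, 7, 8} — 5 values for 5 variables — and 8 appears only in box 6's list, so box 6 = 8.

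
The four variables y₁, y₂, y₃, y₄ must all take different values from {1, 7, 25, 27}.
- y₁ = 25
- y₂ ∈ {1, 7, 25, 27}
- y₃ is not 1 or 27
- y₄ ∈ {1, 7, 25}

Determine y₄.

y₁ must be 25 (only option left). Eliminate 25 elsewhere: y₂, y₃, y₄.
y₃'s domain is down to {7}, so y₃ = 7. Eliminate 7 elsewhere: y₂, y₄.
So y₄ = 1.

1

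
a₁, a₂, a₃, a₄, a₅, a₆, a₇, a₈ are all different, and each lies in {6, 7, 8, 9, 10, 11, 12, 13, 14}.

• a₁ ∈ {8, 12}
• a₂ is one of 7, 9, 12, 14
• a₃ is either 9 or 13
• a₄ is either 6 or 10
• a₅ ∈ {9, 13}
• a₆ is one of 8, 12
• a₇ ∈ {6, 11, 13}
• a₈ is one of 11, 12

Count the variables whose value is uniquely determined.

3

a₁ and a₆ between them cover only {8, 12} — a naked pair. Remove those values from a₂, a₈.
That leaves a₈ = 11. Eliminate 11 elsewhere: a₇.
a₃ and a₅ share exactly the 2 values {9, 13}; by pigeonhole those values go to them, so strike 9, 13 from a₂, a₇.
a₇'s domain is down to {6}, so a₇ = 6. Remove 6 from a₄.
That leaves a₄ = 10.
Determined: a₄=10, a₇=6, a₈=11. The other variables each still have more than one consistent value. That makes 3.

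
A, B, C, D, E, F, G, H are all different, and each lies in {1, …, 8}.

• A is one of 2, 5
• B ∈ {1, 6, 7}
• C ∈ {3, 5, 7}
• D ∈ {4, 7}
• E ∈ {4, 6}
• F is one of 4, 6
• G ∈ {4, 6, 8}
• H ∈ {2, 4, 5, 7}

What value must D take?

7

The 8 variables together cover exactly {1, 2, 3, 4, 5, 6, 7, 8} — 8 values for 8 variables — and 1 appears only in B's list, so B = 1.
Among the 7 still-open variables, 3 fits only C (and all 7 values in {2, 3, 4, 5, 6, 7, 8} must be used), so C = 3.
The 6 still-open variables together cover exactly {2, 4, 5, 6, 7, 8} — 6 values for 6 variables — and 8 appears only in G's list, so G = 8.
E and F share exactly the 2 values {4, 6}; by pigeonhole those values go to them, so strike 4, 6 from D, H.
So D = 7.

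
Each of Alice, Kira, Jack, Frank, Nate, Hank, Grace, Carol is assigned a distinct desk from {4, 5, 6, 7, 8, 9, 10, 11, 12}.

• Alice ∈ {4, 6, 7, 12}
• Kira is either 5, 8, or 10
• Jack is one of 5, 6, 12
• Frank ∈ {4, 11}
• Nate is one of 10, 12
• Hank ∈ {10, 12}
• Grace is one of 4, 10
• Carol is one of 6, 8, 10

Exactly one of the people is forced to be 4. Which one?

The 8 variables together cover exactly {4, 5, 6, 7, 8, 10, 11, 12} — 8 values for 8 variables — and 7 appears only in Alice's list, so Alice = 7.
Among the 7 still-open variables, 11 fits only Frank (and all 7 values in {4, 5, 6, 8, 10, 11, 12} must be used), so Frank = 11.
The 6 still-open variables together cover exactly {4, 5, 6, 8, 10, 12} — 6 values for 6 variables — and 4 appears only in Grace's list, so Grace = 4.

Grace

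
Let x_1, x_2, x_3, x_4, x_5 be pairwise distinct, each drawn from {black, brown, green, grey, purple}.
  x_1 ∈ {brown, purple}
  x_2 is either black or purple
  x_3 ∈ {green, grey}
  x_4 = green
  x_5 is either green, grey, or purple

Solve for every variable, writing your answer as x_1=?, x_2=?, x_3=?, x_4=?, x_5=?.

x_4 has just one choice, so x_4 = green. Strike green from x_3, x_5.
x_3 has just one choice, so x_3 = grey. So x_5 can't be grey.
x_5's domain is down to {purple}, so x_5 = purple. Remove purple from x_1, x_2.
That leaves x_1 = brown.
That leaves x_2 = black.

x_1=brown, x_2=black, x_3=grey, x_4=green, x_5=purple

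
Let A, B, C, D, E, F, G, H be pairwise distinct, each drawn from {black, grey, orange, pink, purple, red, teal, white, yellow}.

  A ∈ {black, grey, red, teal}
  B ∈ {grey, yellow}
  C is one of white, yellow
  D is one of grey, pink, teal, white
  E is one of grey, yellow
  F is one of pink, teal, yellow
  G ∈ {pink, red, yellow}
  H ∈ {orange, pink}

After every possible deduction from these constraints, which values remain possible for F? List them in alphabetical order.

pink, teal

The 8 variables together cover exactly {black, grey, orange, pink, red, teal, white, yellow} — 8 values for 8 variables — and black appears only in A's list, so A = black.
The 7 still-open variables together cover exactly {grey, orange, pink, red, teal, white, yellow} — 7 values for 7 variables — and orange appears only in H's list, so H = orange.
The 6 still-open variables draw from only 6 values {grey, pink, red, teal, white, yellow}, so each is used; only G can be red, hence G = red.
B and E share exactly the 2 values {grey, yellow}; by pigeonhole those values go to them, so strike grey, yellow from C, D, F.
C has just one choice, so C = white. Eliminate white elsewhere: D.
No further eliminations apply; F can still be any of pink, teal.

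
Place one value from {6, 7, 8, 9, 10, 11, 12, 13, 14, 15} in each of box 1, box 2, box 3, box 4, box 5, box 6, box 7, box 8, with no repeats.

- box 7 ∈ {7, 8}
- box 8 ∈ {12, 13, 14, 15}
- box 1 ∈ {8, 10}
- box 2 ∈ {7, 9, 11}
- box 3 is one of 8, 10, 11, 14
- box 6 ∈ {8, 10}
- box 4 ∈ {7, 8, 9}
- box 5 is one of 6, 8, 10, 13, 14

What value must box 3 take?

14

box 1 and box 6 share exactly the 2 values {8, 10}; by pigeonhole those values go to them, so strike 8, 10 from box 3, box 4, box 5, box 7.
box 7 must be 7 (only option left). Eliminate 7 elsewhere: box 2, box 4.
box 4 has just one choice, so box 4 = 9. Strike 9 from box 2.
box 2 must be 11 (only option left). Remove 11 from box 3.
So box 3 = 14.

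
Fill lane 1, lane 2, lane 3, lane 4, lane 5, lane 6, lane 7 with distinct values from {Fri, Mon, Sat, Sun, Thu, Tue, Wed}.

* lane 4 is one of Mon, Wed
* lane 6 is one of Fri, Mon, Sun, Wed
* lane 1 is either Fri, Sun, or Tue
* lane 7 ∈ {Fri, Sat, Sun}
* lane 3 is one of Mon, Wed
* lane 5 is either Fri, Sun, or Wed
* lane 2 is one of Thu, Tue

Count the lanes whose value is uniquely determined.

3

The 7 variables draw from only 7 values {Fri, Mon, Sat, Sun, Thu, Tue, Wed}, so each is used; only lane 7 can be Sat, hence lane 7 = Sat.
The 6 still-open variables draw from only 6 values {Fri, Mon, Sun, Thu, Tue, Wed}, so each is used; only lane 2 can be Thu, hence lane 2 = Thu.
The 5 still-open variables draw from only 5 values {Fri, Mon, Sun, Tue, Wed}, so each is used; only lane 1 can be Tue, hence lane 1 = Tue.
The 2 variables lane 3 and lane 4 are confined to {Mon, Wed}, which locks those values in; drop them from lane 5, lane 6.
Determined: lane 1=Tue, lane 2=Thu, lane 7=Sat. The other lanes each still have more than one consistent value. That makes 3.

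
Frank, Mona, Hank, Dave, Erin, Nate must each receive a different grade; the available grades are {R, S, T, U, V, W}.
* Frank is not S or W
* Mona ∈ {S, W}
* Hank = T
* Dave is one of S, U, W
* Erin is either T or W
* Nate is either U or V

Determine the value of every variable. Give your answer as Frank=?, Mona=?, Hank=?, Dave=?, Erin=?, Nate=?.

Hank's domain is down to {T}, so Hank = T. So Frank, Erin can't be T.
Erin has just one choice, so Erin = W. So Mona, Dave can't be W.
Mona must be S (only option left). Strike S from Dave.
Dave has just one choice, so Dave = U. Strike U from Frank, Nate.
Nate must be V (only option left). Strike V from Frank.
That leaves Frank = R.

Frank=R, Mona=S, Hank=T, Dave=U, Erin=W, Nate=V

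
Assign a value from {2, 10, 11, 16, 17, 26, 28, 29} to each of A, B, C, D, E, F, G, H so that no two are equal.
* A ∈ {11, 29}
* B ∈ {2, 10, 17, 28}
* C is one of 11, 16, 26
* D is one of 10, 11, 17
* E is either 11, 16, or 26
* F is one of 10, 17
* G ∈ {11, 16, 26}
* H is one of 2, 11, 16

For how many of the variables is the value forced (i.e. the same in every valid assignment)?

Among the 8 variables, 28 fits only B (and all 8 values in {2, 10, 11, 16, 17, 26, 28, 29} must be used), so B = 28.
The 7 still-open variables draw from only 7 values {2, 10, 11, 16, 17, 26, 29}, so each is used; only H can be 2, hence H = 2.
The 6 still-open variables draw from only 6 values {10, 11, 16, 17, 26, 29}, so each is used; only A can be 29, hence A = 29.
C, E, G between them cover only {11, 16, 26} — a naked triple. Remove those values from D.
Determined: A=29, B=28, H=2. The other variables each still have more than one consistent value. That makes 3.

3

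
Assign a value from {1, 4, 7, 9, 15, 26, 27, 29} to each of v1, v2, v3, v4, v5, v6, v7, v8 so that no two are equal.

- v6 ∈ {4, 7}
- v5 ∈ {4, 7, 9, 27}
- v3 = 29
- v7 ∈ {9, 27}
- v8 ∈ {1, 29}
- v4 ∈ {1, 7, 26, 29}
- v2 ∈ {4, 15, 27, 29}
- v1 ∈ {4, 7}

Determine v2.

v3 must be 29 (only option left). So v2, v4, v8 can't be 29.
That leaves v8 = 1. Strike 1 from v4.
Among the 6 still-open variables, 15 fits only v2 (and all 6 values in {4, 7, 9, 15, 26, 27} must be used), so v2 = 15.

15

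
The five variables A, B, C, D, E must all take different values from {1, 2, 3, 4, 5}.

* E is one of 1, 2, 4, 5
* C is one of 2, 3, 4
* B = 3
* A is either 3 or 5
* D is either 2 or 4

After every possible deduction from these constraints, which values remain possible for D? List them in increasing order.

B must be 3 (only option left). Remove 3 from A, C.
That leaves A = 5. Strike 5 from E.
The 3 still-open variables draw from only 3 values {1, 2, 4}, so each is used; only E can be 1, hence E = 1.
No further eliminations apply; D can still be any of 2, 4.

2, 4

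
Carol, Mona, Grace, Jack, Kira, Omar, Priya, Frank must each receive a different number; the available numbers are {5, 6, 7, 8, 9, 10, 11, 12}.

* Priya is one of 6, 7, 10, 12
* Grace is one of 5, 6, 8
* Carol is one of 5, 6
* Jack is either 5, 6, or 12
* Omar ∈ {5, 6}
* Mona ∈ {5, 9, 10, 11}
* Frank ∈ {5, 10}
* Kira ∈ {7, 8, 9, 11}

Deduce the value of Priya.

The 2 variables Carol and Omar are confined to {5, 6}, which locks those values in; drop them from Mona, Grace, Jack, Priya, Frank.
Grace has just one choice, so Grace = 8. Remove 8 from Kira.
Jack's domain is down to {12}, so Jack = 12. So Priya can't be 12.
Frank's domain is down to {10}, so Frank = 10. Eliminate 10 elsewhere: Mona, Priya.
So Priya = 7.

7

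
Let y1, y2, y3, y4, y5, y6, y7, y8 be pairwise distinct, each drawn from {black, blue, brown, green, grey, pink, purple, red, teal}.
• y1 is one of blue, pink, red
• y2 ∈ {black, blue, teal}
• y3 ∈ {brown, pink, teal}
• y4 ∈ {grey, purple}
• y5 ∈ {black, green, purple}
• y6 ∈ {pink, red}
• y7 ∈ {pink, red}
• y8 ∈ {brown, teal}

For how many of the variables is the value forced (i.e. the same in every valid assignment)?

y6 and y7 between them cover only {pink, red} — a naked pair. Remove those values from y1, y3.
y1 has just one choice, so y1 = blue. Eliminate blue elsewhere: y2.
The 2 variables y3 and y8 are confined to {brown, teal}, which locks those values in; drop them from y2.
y2 must be black (only option left). So y5 can't be black.
Determined: y1=blue, y2=black. The other variables each still have more than one consistent value. That makes 2.

2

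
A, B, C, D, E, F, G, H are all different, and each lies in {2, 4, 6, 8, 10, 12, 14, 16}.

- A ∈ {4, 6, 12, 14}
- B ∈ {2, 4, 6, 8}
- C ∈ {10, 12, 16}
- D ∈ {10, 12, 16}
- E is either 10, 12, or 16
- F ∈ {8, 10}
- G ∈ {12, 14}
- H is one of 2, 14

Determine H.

The 3 variables C, D, E are confined to {10, 12, 16}, which locks those values in; drop them from A, F, G.
F must be 8 (only option left). So B can't be 8.
That leaves G = 14. So A, H can't be 14.
So H = 2.

2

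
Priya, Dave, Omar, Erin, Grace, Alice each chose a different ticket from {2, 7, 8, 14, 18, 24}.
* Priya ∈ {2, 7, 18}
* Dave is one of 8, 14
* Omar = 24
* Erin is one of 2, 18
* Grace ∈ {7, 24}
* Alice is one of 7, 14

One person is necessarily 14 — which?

Alice

Omar's domain is down to {24}, so Omar = 24. Remove 24 from Grace.
Grace's domain is down to {7}, so Grace = 7. Eliminate 7 elsewhere: Priya, Alice.
So 14 goes to Alice.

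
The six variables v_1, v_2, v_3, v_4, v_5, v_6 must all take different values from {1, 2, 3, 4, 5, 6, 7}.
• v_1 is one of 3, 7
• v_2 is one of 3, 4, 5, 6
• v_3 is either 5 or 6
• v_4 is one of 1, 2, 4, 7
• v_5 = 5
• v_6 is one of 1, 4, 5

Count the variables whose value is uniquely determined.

2

v_5 has just one choice, so v_5 = 5. So v_2, v_3, v_6 can't be 5.
v_3 has just one choice, so v_3 = 6. Remove 6 from v_2.
Determined: v_3=6, v_5=5. The other variables each still have more than one consistent value. That makes 2.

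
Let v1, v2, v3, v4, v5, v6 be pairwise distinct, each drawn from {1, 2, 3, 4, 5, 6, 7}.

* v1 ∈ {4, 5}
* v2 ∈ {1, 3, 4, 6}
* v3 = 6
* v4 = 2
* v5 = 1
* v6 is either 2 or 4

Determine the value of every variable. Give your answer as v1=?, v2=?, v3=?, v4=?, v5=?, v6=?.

v1=5, v2=3, v3=6, v4=2, v5=1, v6=4

v3's domain is down to {6}, so v3 = 6. Eliminate 6 elsewhere: v2.
v4's domain is down to {2}, so v4 = 2. Eliminate 2 elsewhere: v6.
v5 has just one choice, so v5 = 1. Eliminate 1 elsewhere: v2.
v6 must be 4 (only option left). Strike 4 from v1, v2.
v1's domain is down to {5}, so v1 = 5.
v2's domain is down to {3}, so v2 = 3.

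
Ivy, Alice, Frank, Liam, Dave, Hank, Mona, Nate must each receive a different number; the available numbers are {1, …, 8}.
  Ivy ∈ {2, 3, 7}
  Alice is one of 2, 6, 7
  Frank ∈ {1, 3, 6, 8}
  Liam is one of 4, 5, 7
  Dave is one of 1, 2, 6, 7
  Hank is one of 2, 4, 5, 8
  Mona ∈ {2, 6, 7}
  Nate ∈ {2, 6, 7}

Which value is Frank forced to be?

8

The 3 variables Alice, Mona, Nate are confined to {2, 6, 7}, which locks those values in; drop them from Ivy, Frank, Liam, Dave, Hank.
That leaves Ivy = 3. Strike 3 from Frank.
That leaves Dave = 1. So Frank can't be 1.
So Frank = 8.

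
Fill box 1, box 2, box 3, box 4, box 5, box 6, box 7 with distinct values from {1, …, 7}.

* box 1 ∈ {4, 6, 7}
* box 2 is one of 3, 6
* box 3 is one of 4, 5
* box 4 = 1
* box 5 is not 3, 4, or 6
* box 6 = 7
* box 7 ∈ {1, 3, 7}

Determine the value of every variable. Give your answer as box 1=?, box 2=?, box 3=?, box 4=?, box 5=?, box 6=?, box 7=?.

box 1=4, box 2=6, box 3=5, box 4=1, box 5=2, box 6=7, box 7=3

box 4 must be 1 (only option left). Remove 1 from box 5, box 7.
box 6 must be 7 (only option left). Remove 7 from box 1, box 5, box 7.
box 7 must be 3 (only option left). Strike 3 from box 2.
box 2 must be 6 (only option left). So box 1 can't be 6.
That leaves box 1 = 4. So box 3 can't be 4.
box 3's domain is down to {5}, so box 3 = 5. Eliminate 5 elsewhere: box 5.
That leaves box 5 = 2.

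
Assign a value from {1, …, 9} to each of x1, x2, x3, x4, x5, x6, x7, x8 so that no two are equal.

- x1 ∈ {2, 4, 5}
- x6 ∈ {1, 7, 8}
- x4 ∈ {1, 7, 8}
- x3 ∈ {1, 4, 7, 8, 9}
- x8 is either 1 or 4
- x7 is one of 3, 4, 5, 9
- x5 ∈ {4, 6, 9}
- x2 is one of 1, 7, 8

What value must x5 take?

6

x2, x4, x6 share exactly the 3 values {1, 7, 8}; by pigeonhole those values go to them, so strike 1, 7, 8 from x3, x8.
x8 must be 4 (only option left). So x1, x3, x5, x7 can't be 4.
x3 has just one choice, so x3 = 9. So x5, x7 can't be 9.
So x5 = 6.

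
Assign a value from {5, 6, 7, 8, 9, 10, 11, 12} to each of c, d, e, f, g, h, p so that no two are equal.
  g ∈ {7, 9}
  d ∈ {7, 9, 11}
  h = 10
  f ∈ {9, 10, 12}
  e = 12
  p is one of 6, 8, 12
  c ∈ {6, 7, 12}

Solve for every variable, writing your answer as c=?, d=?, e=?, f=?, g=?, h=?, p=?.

c=6, d=11, e=12, f=9, g=7, h=10, p=8

e has just one choice, so e = 12. Eliminate 12 elsewhere: c, f, p.
h has just one choice, so h = 10. Strike 10 from f.
f has just one choice, so f = 9. Eliminate 9 elsewhere: d, g.
g's domain is down to {7}, so g = 7. Eliminate 7 elsewhere: c, d.
c has just one choice, so c = 6. So p can't be 6.
That leaves d = 11.
p has just one choice, so p = 8.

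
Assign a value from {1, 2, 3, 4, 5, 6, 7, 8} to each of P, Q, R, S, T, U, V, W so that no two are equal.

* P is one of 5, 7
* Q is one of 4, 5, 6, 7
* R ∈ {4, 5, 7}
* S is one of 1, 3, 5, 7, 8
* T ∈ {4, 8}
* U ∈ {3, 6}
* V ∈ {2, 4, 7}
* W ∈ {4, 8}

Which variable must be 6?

Q

Among the 8 variables, 1 fits only S (and all 8 values in {1, 2, 3, 4, 5, 6, 7, 8} must be used), so S = 1.
The 7 still-open variables together cover exactly {2, 3, 4, 5, 6, 7, 8} — 7 values for 7 variables — and 2 appears only in V's list, so V = 2.
Among the 6 still-open variables, 3 fits only U (and all 6 values in {3, 4, 5, 6, 7, 8} must be used), so U = 3.
The 5 still-open variables draw from only 5 values {4, 5, 6, 7, 8}, so each is used; only Q can be 6, hence Q = 6.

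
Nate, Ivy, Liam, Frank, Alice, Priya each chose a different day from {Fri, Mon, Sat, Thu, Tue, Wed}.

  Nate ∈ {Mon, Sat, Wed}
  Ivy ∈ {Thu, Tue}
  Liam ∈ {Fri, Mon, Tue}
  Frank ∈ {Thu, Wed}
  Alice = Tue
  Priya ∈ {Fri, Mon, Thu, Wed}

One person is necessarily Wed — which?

Frank

Alice must be Tue (only option left). So Ivy, Liam can't be Tue.
Ivy must be Thu (only option left). So Frank, Priya can't be Thu.
So Wed goes to Frank.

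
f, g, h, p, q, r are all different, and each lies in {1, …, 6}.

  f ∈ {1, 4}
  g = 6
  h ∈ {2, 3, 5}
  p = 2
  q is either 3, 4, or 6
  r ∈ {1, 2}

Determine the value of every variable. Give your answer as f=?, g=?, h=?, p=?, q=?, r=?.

g has just one choice, so g = 6. Strike 6 from q.
p has just one choice, so p = 2. Remove 2 from h, r.
r must be 1 (only option left). So f can't be 1.
f has just one choice, so f = 4. Strike 4 from q.
q must be 3 (only option left). Eliminate 3 elsewhere: h.
h has just one choice, so h = 5.

f=4, g=6, h=5, p=2, q=3, r=1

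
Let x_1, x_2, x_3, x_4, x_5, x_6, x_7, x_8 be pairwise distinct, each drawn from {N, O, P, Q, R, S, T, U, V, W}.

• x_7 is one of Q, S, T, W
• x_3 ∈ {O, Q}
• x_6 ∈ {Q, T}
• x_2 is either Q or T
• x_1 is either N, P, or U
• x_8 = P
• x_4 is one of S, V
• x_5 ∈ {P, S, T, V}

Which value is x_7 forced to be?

W

x_8 has just one choice, so x_8 = P. Remove P from x_1, x_5.
The 2 variables x_2 and x_6 are confined to {Q, T}, which locks those values in; drop them from x_3, x_5, x_7.
That leaves x_3 = O.
x_4 and x_5 share exactly the 2 values {S, V}; by pigeonhole those values go to them, so strike S, V from x_7.
So x_7 = W.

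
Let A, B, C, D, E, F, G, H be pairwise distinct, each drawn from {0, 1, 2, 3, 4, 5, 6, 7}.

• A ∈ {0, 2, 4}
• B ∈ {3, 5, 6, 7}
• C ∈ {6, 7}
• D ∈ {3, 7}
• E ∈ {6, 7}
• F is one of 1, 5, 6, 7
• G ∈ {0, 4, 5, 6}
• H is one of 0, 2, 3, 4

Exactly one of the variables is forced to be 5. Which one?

B

The 8 variables draw from only 8 values {0, 1, 2, 3, 4, 5, 6, 7}, so each is used; only F can be 1, hence F = 1.
C and E between them cover only {6, 7} — a naked pair. Remove those values from B, D, G.
D must be 3 (only option left). So B, H can't be 3.
So 5 goes to B.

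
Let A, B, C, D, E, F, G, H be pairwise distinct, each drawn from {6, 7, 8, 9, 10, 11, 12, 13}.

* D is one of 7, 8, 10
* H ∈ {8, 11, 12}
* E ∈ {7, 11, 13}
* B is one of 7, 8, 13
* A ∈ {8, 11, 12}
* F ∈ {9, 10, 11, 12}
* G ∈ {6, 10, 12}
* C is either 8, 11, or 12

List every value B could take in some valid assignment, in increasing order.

The 8 variables draw from only 8 values {6, 7, 8, 9, 10, 11, 12, 13}, so each is used; only G can be 6, hence G = 6.
The 7 still-open variables together cover exactly {7, 8, 9, 10, 11, 12, 13} — 7 values for 7 variables — and 9 appears only in F's list, so F = 9.
The 6 still-open variables together cover exactly {7, 8, 10, 11, 12, 13} — 6 values for 6 variables — and 10 appears only in D's list, so D = 10.
A, C, H share exactly the 3 values {8, 11, 12}; by pigeonhole those values go to them, so strike 8, 11, 12 from B, E.
No further eliminations apply; B can still be any of 7, 13.

7, 13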